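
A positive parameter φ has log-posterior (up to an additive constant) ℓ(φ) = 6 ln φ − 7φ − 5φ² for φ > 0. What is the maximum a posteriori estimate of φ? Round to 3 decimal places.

φ̂_MAP = 0.500

ℓ'(φ) = 6/φ − 7 − 10φ. Setting this to zero and multiplying by φ: 10φ² + 7φ − 6 = 0.
φ = (−7 + √(7² + 4·10·6)) / (2·10) = (−7 + √289) / 20 = (−7 + 17)/20 = 1/2.
ℓ''(φ) = −6/φ² − 10 < 0, confirming a maximum.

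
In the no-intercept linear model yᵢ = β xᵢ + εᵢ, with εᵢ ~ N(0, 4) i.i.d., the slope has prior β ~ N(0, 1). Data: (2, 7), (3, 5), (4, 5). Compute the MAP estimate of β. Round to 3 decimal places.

log p(β | y) = −Σ(yᵢ − βxᵢ)²/(2·4) − β²/(2·1) + const.
Setting the derivative to zero: Σxᵢ(yᵢ − βxᵢ)/4 − β/1 = 0, so β = Σxᵢyᵢ / (Σxᵢ² + σ²/τ²).
Σxᵢyᵢ = 2·7 + 3·5 + 4·5 = 49; Σxᵢ² = 29; σ²/τ² = 4.
β̂_MAP = 49 / (29 + 4) = 49/33 ≈ 1.485.

β̂_MAP = 1.485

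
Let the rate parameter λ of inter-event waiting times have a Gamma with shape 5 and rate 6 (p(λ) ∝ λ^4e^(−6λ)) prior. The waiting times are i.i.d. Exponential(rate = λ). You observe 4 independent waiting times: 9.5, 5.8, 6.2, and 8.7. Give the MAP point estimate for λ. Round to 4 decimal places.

λ̂_MAP = 0.2210

The Exponential(rate=λ) likelihood is ∝ λ^n e^(−λΣtᵢ). Here n = 4 and Σtᵢ = 9.5 + 5.8 + 6.2 + 8.7 = 30.2.
Posterior ∝ λ^4e^(−6λ) · λ^4e^(−30.2λ) = λ^8e^(−36.2λ), i.e. Gamma(9, 36.2).
Mode = (a−1)/b = 8/36.2 ≈ 0.2210.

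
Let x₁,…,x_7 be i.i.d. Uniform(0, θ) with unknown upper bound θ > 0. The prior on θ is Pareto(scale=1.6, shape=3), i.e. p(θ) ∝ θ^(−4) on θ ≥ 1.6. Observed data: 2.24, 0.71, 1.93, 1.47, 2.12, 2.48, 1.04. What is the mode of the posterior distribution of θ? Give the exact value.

The Uniform(0, θ) likelihood is θ^(−n) for θ ≥ max(xᵢ), zero otherwise. Here max(xᵢ) = 2.48.
Posterior ∝ θ^(−4) · θ^(−7) = θ^(−11) on θ ≥ max(1.6, 2.48) = 2.48.
This density is strictly decreasing in θ, so the posterior mode lies at the lower boundary of the support.

θ̂_MAP = 2.48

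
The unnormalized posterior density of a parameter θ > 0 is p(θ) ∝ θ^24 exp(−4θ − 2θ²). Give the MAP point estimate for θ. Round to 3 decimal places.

ℓ'(θ) = 24/θ − 4 − 4θ. Setting this to zero and multiplying by θ: 4θ² + 4θ − 24 = 0.
θ = (−4 + √(4² + 4·4·24)) / (2·4) = (−4 + √400) / 8 = (−4 + 20)/8 = 2.
ℓ''(θ) = −24/θ² − 4 < 0, confirming a maximum.

θ̂_MAP = 2.000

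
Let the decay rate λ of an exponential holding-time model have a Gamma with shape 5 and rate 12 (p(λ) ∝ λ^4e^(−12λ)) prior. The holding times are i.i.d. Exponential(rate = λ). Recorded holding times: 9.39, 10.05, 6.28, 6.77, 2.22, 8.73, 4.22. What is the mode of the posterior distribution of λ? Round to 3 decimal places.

The Exponential(rate=λ) likelihood is ∝ λ^n e^(−λΣtᵢ). Here n = 7 and Σtᵢ = 9.39 + 10.05 + 6.28 + 6.77 + 2.22 + 8.73 + 4.22 = 47.66.
Posterior ∝ λ^4e^(−12λ) · λ^7e^(−47.66λ) = λ^11e^(−59.66λ), i.e. Gamma(12, 59.66).
Mode = (a−1)/b = 11/59.66 ≈ 0.184.

λ̂_MAP = 0.184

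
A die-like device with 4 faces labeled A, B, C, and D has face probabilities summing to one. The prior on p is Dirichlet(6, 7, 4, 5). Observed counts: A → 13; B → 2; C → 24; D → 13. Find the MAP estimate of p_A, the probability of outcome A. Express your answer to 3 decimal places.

The posterior is Dirichlet(αᵢ + nᵢ) = Dirichlet(19, 9, 28, 18).
For a Dirichlet(a₁,…,a_K) with all aᵢ > 1, the mode has j-th component (aⱼ − 1)/(Σaᵢ − K).
Here Σaᵢ = 74 and K = 4, so p_A = (19 − 1)/(74 − 4) = 18/70 ≈ 0.257.

MAP estimate of p_A = 0.257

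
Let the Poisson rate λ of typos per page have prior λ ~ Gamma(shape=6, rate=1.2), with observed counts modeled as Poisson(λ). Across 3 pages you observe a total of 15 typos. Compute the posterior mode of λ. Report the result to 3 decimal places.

Σxᵢ = 15, n = 3.
Posterior ∝ λ^5e^(−1.2λ) · λ^15e^(−3λ) = λ^20e^(−4.2λ), i.e. Gamma(shape=21, rate=4.2).
The mode of a Gamma(a, b) with a ≥ 1 (shape–rate) is (a−1)/b = 20/4.2 ≈ 4.762.

λ̂_MAP = 4.762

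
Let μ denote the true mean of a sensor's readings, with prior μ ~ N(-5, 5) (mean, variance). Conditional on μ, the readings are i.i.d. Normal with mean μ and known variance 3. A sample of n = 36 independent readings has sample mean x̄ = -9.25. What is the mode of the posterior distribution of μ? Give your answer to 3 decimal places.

μ̂_MAP = -9.180

n = 36, x̄ = -9.25.
For a Normal prior and Normal likelihood with known variance, the posterior is Normal; its mode equals its mean, the precision-weighted average.
Prior precision 1/σ₀² = 1/5 = 0.2; data precision n/σ² = 36/3 = 12.
μ̂ = (0.2·(-5) + 12·(-9.25)) / (0.2 + 12) = (-112)/12.2 = -560/61 ≈ -9.180.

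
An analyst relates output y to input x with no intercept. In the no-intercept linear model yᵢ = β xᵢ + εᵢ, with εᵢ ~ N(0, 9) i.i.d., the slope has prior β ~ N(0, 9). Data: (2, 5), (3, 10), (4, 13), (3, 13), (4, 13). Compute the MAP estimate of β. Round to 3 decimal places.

log p(β | y) = −Σ(yᵢ − βxᵢ)²/(2·9) − β²/(2·9) + const.
Setting the derivative to zero: Σxᵢ(yᵢ − βxᵢ)/9 − β/9 = 0, so β = Σxᵢyᵢ / (Σxᵢ² + σ²/τ²).
Σxᵢyᵢ = 2·5 + 3·10 + 4·13 + 3·13 + 4·13 = 183; Σxᵢ² = 54; σ²/τ² = 1.
β̂_MAP = 183 / (54 + 1) = 183/55 ≈ 3.327.

β̂_MAP = 3.327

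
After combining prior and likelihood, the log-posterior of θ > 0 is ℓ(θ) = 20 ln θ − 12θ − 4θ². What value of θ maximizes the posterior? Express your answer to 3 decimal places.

θ̂_MAP = 1.000

ℓ'(θ) = 20/θ − 12 − 8θ. Setting this to zero and multiplying by θ: 8θ² + 12θ − 20 = 0.
θ = (−12 + √(12² + 4·8·20)) / (2·8) = (−12 + √784) / 16 = (−12 + 28)/16 = 1.
ℓ''(θ) = −20/θ² − 8 < 0, confirming a maximum.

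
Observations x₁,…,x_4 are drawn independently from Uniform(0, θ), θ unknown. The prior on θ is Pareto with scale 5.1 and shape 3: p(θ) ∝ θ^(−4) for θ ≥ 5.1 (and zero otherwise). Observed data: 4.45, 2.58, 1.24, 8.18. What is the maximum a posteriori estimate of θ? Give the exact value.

The Uniform(0, θ) likelihood is θ^(−n) for θ ≥ max(xᵢ), zero otherwise. Here max(xᵢ) = 8.18.
Posterior ∝ θ^(−4) · θ^(−4) = θ^(−8) on θ ≥ max(5.1, 8.18) = 8.18.
This density is strictly decreasing in θ, so the posterior mode lies at the lower boundary of the support.

θ̂_MAP = 8.18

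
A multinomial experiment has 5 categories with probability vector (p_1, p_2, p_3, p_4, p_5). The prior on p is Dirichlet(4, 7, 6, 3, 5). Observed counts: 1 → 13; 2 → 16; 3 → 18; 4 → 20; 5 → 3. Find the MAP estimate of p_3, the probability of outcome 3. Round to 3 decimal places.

The posterior is Dirichlet(αᵢ + nᵢ) = Dirichlet(17, 23, 24, 23, 8).
For a Dirichlet(a₁,…,a_K) with all aᵢ > 1, the mode has j-th component (aⱼ − 1)/(Σaᵢ − K).
Here Σaᵢ = 95 and K = 5, so p_3 = (24 − 1)/(95 − 5) = 23/90 ≈ 0.256.

MAP estimate: 0.256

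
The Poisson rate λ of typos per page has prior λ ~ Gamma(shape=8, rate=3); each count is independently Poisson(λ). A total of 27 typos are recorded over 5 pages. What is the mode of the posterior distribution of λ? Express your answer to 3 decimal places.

Σxᵢ = 27, n = 5.
Posterior ∝ λ^7e^(−3λ) · λ^27e^(−5λ) = λ^34e^(−8λ), i.e. Gamma(shape=35, rate=8).
The mode of a Gamma(a, b) with a ≥ 1 (shape–rate) is (a−1)/b = 34/8 ≈ 4.250.

λ̂_MAP = 4.250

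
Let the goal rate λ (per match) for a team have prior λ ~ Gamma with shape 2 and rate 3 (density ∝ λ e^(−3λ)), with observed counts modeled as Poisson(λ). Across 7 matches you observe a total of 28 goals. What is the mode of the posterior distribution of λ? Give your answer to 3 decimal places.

Σxᵢ = 28, n = 7.
Posterior ∝ λe^(−3λ) · λ^28e^(−7λ) = λ^29e^(−10λ), i.e. Gamma(shape=30, rate=10).
The mode of a Gamma(a, b) with a ≥ 1 (shape–rate) is (a−1)/b = 29/10 ≈ 2.900.

λ̂_MAP = 2.900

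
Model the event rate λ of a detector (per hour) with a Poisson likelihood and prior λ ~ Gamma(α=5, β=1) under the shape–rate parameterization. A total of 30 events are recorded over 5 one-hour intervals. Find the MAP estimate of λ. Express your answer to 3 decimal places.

λ̂_MAP = 5.667

Σxᵢ = 30, n = 5.
Posterior ∝ λ^4e^(−1λ) · λ^30e^(−5λ) = λ^34e^(−6λ), i.e. Gamma(shape=35, rate=6).
The mode of a Gamma(a, b) with a ≥ 1 (shape–rate) is (a−1)/b = 34/6 ≈ 5.667.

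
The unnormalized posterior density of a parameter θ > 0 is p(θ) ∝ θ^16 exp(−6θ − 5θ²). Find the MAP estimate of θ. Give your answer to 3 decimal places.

θ̂_MAP = 1.000

ℓ'(θ) = 16/θ − 6 − 10θ. Setting this to zero and multiplying by θ: 10θ² + 6θ − 16 = 0.
θ = (−6 + √(6² + 4·10·16)) / (2·10) = (−6 + √676) / 20 = (−6 + 26)/20 = 1.
ℓ''(θ) = −16/θ² − 10 < 0, confirming a maximum.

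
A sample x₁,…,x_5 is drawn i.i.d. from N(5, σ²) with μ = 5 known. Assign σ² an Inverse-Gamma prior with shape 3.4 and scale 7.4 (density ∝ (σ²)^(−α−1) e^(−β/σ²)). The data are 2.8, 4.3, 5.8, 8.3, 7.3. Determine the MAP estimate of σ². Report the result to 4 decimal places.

σ̂²_MAP = 2.6775

Sum of squared deviations about the known mean: SS = (2.8−5)² + (4.3−5)² + (5.8−5)² + (8.3−5)² + (7.3−5)² = 22.15.
The Normal likelihood contributes (σ²)^(−n/2) exp(−SS/(2σ²)), so the posterior is Inverse-Gamma(α + n/2, β + SS/2) = Inverse-Gamma(5.9, 18.475).
The mode of Inverse-Gamma(a, b) is b/(a+1) = 18.475/6.9 ≈ 2.6775.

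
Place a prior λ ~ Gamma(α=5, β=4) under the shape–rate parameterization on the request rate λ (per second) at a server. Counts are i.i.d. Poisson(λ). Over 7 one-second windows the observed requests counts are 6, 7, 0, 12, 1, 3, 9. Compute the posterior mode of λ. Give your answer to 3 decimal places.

Σxᵢ = 6+7+0+12+1+3+9 = 38, with n = 7.
Posterior ∝ λ^4e^(−4λ) · λ^38e^(−7λ) = λ^42e^(−11λ), i.e. Gamma(shape=43, rate=11).
The mode of a Gamma(a, b) with a ≥ 1 (shape–rate) is (a−1)/b = 42/11 ≈ 3.818.

λ̂_MAP = 3.818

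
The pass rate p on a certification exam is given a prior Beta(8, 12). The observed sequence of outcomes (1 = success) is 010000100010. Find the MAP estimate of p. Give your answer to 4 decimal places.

p̂_MAP = 0.3333

Prior: Beta(8, 12).
Data: 3 successes in 12 trials (from the sequence). The binomial likelihood contributes p^3(1−p)^9, so the posterior is Beta(8+3, 12+9) = Beta(11, 21).
For Beta(a, b) with a, b > 1 the mode is (a−1)/(a+b−2) = 10/30 ≈ 0.3333.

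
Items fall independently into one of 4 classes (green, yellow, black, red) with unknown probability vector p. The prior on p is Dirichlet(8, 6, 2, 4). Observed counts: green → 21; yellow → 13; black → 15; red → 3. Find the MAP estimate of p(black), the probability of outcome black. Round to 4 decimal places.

MAP estimate of p(black) = 0.2353

The posterior is Dirichlet(αᵢ + nᵢ) = Dirichlet(29, 19, 17, 7).
For a Dirichlet(a₁,…,a_K) with all aᵢ > 1, the mode has j-th component (aⱼ − 1)/(Σaᵢ − K).
Here Σaᵢ = 72 and K = 4, so p(black) = (17 − 1)/(72 − 4) = 16/68 ≈ 0.2353.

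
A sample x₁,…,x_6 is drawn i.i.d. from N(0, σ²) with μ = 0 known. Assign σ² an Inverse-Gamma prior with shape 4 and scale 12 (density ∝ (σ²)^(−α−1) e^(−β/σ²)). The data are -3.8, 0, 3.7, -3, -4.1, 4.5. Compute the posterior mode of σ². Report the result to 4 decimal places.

Sum of squared deviations about the known mean: SS = (-3.8−0)² + (0−0)² + (3.7−0)² + (-3−0)² + (-4.1−0)² + (4.5−0)² = 74.19.
The Normal likelihood contributes (σ²)^(−n/2) exp(−SS/(2σ²)), so the posterior is Inverse-Gamma(α + n/2, β + SS/2) = Inverse-Gamma(7, 49.095).
The mode of Inverse-Gamma(a, b) is b/(a+1) = 49.095/8 ≈ 6.1369.

σ̂²_MAP = 6.1369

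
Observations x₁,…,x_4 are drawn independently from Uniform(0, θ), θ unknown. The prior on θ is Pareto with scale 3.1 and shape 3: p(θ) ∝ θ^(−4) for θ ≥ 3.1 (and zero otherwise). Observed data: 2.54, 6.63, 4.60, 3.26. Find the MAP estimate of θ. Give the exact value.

θ̂_MAP = 6.63

The Uniform(0, θ) likelihood is θ^(−n) for θ ≥ max(xᵢ), zero otherwise. Here max(xᵢ) = 6.63.
Posterior ∝ θ^(−4) · θ^(−4) = θ^(−8) on θ ≥ max(3.1, 6.63) = 6.63.
This density is strictly decreasing in θ, so the posterior mode lies at the lower boundary of the support.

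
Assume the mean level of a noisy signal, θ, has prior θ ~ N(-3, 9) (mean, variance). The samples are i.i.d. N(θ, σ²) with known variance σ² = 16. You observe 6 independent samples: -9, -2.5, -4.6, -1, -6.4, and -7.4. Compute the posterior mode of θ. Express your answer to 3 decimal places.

θ̂_MAP = -4.659

n = 6; x̄ = ((-9) + (-2.5) + (-4.6) + (-1) + (-6.4) + (-7.4))/6 = -30.9/6 = -5.15.
For a Normal prior and Normal likelihood with known variance, the posterior is Normal; its mode equals its mean, the precision-weighted average.
Prior precision 1/σ₀² = 1/9; data precision n/σ² = 6/16 = 0.375.
θ̂ = ((1/9)·(-3) + 0.375·(-5.15)) / (1/9 + 0.375) = (-1087/480)/(35/72) = -3261/700 ≈ -4.659.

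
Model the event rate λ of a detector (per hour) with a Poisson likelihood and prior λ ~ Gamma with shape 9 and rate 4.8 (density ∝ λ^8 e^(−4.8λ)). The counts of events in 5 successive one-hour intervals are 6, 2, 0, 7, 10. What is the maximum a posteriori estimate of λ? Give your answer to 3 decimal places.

Σxᵢ = 6+2+0+7+10 = 25, with n = 5.
Posterior ∝ λ^8e^(−4.8λ) · λ^25e^(−5λ) = λ^33e^(−9.8λ), i.e. Gamma(shape=34, rate=9.8).
The mode of a Gamma(a, b) with a ≥ 1 (shape–rate) is (a−1)/b = 33/9.8 ≈ 3.367.

λ̂_MAP = 3.367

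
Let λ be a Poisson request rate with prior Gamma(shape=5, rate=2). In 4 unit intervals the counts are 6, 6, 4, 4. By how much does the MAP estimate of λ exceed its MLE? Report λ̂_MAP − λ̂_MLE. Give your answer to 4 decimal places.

MAP − MLE = -1.0000

Σxᵢ = 20. Posterior is Gamma(25, 6); MAP = (25−1)/6 = 24/6 ≈ 4.00000.
MLE = x̄ = 20/4 ≈ 5.00000.
Difference = 24/6 − 20/4 = -1 ≈ -1.0000.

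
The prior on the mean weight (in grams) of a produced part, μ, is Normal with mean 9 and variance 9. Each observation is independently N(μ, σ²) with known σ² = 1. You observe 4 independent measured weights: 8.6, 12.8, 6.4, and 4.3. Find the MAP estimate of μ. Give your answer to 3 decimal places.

n = 4; x̄ = (8.6 + 12.8 + 6.4 + 4.3)/4 = 32.1/4 = 8.025.
For a Normal prior and Normal likelihood with known variance, the posterior is Normal; its mode equals its mean, the precision-weighted average.
Prior precision 1/σ₀² = 1/9; data precision n/σ² = 4/1 = 4.
μ̂ = ((1/9)·9 + 4·8.025) / (1/9 + 4) = 33.1/(37/9) = 2979/370 ≈ 8.051.

μ̂_MAP = 8.051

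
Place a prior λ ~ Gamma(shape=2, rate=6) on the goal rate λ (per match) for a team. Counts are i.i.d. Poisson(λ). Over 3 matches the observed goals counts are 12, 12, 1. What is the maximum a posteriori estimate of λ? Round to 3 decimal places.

λ̂_MAP = 2.889

Σxᵢ = 12+12+1 = 25, with n = 3.
Posterior ∝ λe^(−6λ) · λ^25e^(−3λ) = λ^26e^(−9λ), i.e. Gamma(shape=27, rate=9).
The mode of a Gamma(a, b) with a ≥ 1 (shape–rate) is (a−1)/b = 26/9 ≈ 2.889.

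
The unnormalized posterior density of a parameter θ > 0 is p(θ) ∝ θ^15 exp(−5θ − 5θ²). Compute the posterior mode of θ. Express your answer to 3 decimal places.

θ̂_MAP = 1.000

ℓ'(θ) = 15/θ − 5 − 10θ. Setting this to zero and multiplying by θ: 10θ² + 5θ − 15 = 0.
θ = (−5 + √(5² + 4·10·15)) / (2·10) = (−5 + √625) / 20 = (−5 + 25)/20 = 1.
ℓ''(θ) = −15/θ² − 10 < 0, confirming a maximum.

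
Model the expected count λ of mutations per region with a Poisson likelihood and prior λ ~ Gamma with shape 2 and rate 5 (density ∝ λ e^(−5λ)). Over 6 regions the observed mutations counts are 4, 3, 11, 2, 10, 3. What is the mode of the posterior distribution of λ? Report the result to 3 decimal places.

Σxᵢ = 4+3+11+2+10+3 = 33, with n = 6.
Posterior ∝ λe^(−5λ) · λ^33e^(−6λ) = λ^34e^(−11λ), i.e. Gamma(shape=35, rate=11).
The mode of a Gamma(a, b) with a ≥ 1 (shape–rate) is (a−1)/b = 34/11 ≈ 3.091.

λ̂_MAP = 3.091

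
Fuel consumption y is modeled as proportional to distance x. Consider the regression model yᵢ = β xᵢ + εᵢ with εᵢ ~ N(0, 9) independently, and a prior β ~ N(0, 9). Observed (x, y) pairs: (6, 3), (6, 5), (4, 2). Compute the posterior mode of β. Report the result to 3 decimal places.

log p(β | y) = −Σ(yᵢ − βxᵢ)²/(2·9) − β²/(2·9) + const.
Setting the derivative to zero: Σxᵢ(yᵢ − βxᵢ)/9 − β/9 = 0, so β = Σxᵢyᵢ / (Σxᵢ² + σ²/τ²).
Σxᵢyᵢ = 6·3 + 6·5 + 4·2 = 56; Σxᵢ² = 88; σ²/τ² = 1.
β̂_MAP = 56 / (88 + 1) = 56/89 ≈ 0.629.

β̂_MAP = 0.629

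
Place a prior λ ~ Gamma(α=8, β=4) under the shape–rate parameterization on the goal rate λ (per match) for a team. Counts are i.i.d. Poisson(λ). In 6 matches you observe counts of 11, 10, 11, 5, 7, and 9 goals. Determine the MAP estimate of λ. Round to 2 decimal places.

Σxᵢ = 11+10+11+5+7+9 = 53, with n = 6.
Posterior ∝ λ^7e^(−4λ) · λ^53e^(−6λ) = λ^60e^(−10λ), i.e. Gamma(shape=61, rate=10).
The mode of a Gamma(a, b) with a ≥ 1 (shape–rate) is (a−1)/b = 60/10 ≈ 6.00.

λ̂_MAP = 6.00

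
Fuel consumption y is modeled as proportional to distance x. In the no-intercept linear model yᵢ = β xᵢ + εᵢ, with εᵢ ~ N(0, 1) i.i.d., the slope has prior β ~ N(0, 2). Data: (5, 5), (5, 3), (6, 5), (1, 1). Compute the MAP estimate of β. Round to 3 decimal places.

β̂_MAP = 0.811

log p(β | y) = −Σ(yᵢ − βxᵢ)²/(2·1) − β²/(2·2) + const.
Setting the derivative to zero: Σxᵢ(yᵢ − βxᵢ)/1 − β/2 = 0, so β = Σxᵢyᵢ / (Σxᵢ² + σ²/τ²).
Σxᵢyᵢ = 5·5 + 5·3 + 6·5 + 1·1 = 71; Σxᵢ² = 87; σ²/τ² = 0.5.
β̂_MAP = 71 / (87 + 0.5) = 71/87.5 ≈ 0.811.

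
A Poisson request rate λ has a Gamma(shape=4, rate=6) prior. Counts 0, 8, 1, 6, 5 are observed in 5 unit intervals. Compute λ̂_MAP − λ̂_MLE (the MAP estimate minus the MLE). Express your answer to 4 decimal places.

MAP − MLE = -1.9091

Σxᵢ = 20. Posterior is Gamma(24, 11); MAP = (24−1)/11 = 23/11 ≈ 2.09091.
MLE = x̄ = 20/5 ≈ 4.00000.
Difference = 23/11 − 20/5 = -21/11 ≈ -1.9091.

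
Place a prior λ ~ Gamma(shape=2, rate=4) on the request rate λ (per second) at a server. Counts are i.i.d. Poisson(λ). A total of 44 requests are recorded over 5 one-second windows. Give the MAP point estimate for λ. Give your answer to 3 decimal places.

Σxᵢ = 44, n = 5.
Posterior ∝ λe^(−4λ) · λ^44e^(−5λ) = λ^45e^(−9λ), i.e. Gamma(shape=46, rate=9).
The mode of a Gamma(a, b) with a ≥ 1 (shape–rate) is (a−1)/b = 45/9 ≈ 5.000.

λ̂_MAP = 5.000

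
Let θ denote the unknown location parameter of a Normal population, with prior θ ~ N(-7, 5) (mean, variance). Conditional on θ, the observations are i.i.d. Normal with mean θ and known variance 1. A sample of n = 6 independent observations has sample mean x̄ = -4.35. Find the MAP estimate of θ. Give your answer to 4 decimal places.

n = 6, x̄ = -4.35.
For a Normal prior and Normal likelihood with known variance, the posterior is Normal; its mode equals its mean, the precision-weighted average.
Prior precision 1/σ₀² = 1/5 = 0.2; data precision n/σ² = 6/1 = 6.
θ̂ = (0.2·(-7) + 6·(-4.35)) / (0.2 + 6) = (-27.5)/6.2 = -275/62 ≈ -4.4355.

θ̂_MAP = -4.4355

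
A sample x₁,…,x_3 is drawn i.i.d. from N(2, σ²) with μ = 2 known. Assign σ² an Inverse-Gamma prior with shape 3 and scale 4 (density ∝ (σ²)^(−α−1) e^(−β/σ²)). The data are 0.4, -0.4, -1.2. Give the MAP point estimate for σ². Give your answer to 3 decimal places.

σ̂²_MAP = 2.415

Sum of squared deviations about the known mean: SS = (0.4−2)² + (-0.4−2)² + (-1.2−2)² = 18.56.
The Normal likelihood contributes (σ²)^(−n/2) exp(−SS/(2σ²)), so the posterior is Inverse-Gamma(α + n/2, β + SS/2) = Inverse-Gamma(4.5, 13.28).
The mode of Inverse-Gamma(a, b) is b/(a+1) = 13.28/5.5 ≈ 2.415.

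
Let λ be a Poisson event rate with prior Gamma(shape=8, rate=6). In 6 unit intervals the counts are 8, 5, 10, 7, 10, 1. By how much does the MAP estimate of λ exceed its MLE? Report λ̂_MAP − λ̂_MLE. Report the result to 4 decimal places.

Σxᵢ = 41. Posterior is Gamma(49, 12); MAP = (49−1)/12 = 48/12 ≈ 4.00000.
MLE = x̄ = 41/6 ≈ 6.83333.
Difference = 48/12 − 41/6 = -17/6 ≈ -2.8333.

MAP − MLE = -2.8333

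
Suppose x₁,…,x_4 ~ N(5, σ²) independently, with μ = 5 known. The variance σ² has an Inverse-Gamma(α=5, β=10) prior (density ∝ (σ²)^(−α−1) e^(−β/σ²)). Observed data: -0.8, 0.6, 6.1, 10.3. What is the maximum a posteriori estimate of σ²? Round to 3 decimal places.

Sum of squared deviations about the known mean: SS = (-0.8−5)² + (0.6−5)² + (6.1−5)² + (10.3−5)² = 82.3.
The Normal likelihood contributes (σ²)^(−n/2) exp(−SS/(2σ²)), so the posterior is Inverse-Gamma(α + n/2, β + SS/2) = Inverse-Gamma(7, 51.15).
The mode of Inverse-Gamma(a, b) is b/(a+1) = 51.15/8 ≈ 6.394.

σ̂²_MAP = 6.394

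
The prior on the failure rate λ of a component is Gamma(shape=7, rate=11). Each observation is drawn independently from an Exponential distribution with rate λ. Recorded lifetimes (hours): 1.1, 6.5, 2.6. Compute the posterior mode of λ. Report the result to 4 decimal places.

The Exponential(rate=λ) likelihood is ∝ λ^n e^(−λΣtᵢ). Here n = 3 and Σtᵢ = 1.1 + 6.5 + 2.6 = 10.2.
Posterior ∝ λ^6e^(−11λ) · λ^3e^(−10.2λ) = λ^9e^(−21.2λ), i.e. Gamma(10, 21.2).
Mode = (a−1)/b = 9/21.2 ≈ 0.4245.

λ̂_MAP = 0.4245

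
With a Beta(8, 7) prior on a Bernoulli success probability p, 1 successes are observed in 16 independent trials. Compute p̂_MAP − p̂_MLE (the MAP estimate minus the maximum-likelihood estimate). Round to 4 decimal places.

Posterior is Beta(9, 22); MAP = (9−1)/(31−2) = 8/29 ≈ 0.27586.
MLE ignores the prior: p̂_MLE = k/n = 1/16 ≈ 0.06250.
Difference = 8/29 − 1/16 = 99/464 ≈ 0.2134.

MAP − MLE = 0.2134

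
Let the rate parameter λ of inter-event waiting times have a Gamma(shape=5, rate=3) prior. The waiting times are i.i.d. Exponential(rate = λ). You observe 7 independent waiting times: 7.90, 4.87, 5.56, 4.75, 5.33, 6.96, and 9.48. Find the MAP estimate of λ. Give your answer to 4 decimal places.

λ̂_MAP = 0.2299

The Exponential(rate=λ) likelihood is ∝ λ^n e^(−λΣtᵢ). Here n = 7 and Σtᵢ = 7.90 + 4.87 + 5.56 + 4.75 + 5.33 + 6.96 + 9.48 = 44.85.
Posterior ∝ λ^4e^(−3λ) · λ^7e^(−44.85λ) = λ^11e^(−47.85λ), i.e. Gamma(12, 47.85).
Mode = (a−1)/b = 11/47.85 ≈ 0.2299.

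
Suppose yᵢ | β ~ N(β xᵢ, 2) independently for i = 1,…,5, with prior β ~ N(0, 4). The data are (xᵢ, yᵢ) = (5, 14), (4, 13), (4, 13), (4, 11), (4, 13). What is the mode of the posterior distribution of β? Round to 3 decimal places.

log p(β | y) = −Σ(yᵢ − βxᵢ)²/(2·2) − β²/(2·4) + const.
Setting the derivative to zero: Σxᵢ(yᵢ − βxᵢ)/2 − β/4 = 0, so β = Σxᵢyᵢ / (Σxᵢ² + σ²/τ²).
Σxᵢyᵢ = 5·14 + 4·13 + 4·13 + 4·11 + 4·13 = 270; Σxᵢ² = 89; σ²/τ² = 0.5.
β̂_MAP = 270 / (89 + 0.5) = 270/89.5 ≈ 3.017.

β̂_MAP = 3.017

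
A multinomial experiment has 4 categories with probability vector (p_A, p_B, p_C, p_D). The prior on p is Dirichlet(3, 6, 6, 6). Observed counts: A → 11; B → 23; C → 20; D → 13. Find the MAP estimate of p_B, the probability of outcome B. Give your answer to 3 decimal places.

The posterior is Dirichlet(αᵢ + nᵢ) = Dirichlet(14, 29, 26, 19).
For a Dirichlet(a₁,…,a_K) with all aᵢ > 1, the mode has j-th component (aⱼ − 1)/(Σaᵢ − K).
Here Σaᵢ = 88 and K = 4, so p_B = (29 − 1)/(88 − 4) = 28/84 ≈ 0.333.

MAP estimate of p_B = 0.333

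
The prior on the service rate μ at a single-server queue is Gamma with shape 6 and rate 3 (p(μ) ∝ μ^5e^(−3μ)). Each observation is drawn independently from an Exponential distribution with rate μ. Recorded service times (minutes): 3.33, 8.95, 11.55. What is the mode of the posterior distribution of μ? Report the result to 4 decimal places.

μ̂_MAP = 0.2982

The Exponential(rate=μ) likelihood is ∝ μ^n e^(−μΣtᵢ). Here n = 3 and Σtᵢ = 3.33 + 8.95 + 11.55 = 23.83.
Posterior ∝ μ^5e^(−3μ) · μ^3e^(−23.83μ) = μ^8e^(−26.83μ), i.e. Gamma(9, 26.83).
Mode = (a−1)/b = 8/26.83 ≈ 0.2982.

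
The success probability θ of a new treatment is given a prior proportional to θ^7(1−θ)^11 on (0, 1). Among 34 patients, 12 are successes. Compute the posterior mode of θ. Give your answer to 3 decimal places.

The prior density ∝ θ^7(1−θ)^11 is the kernel of Beta(8, 12).
Data: 12 successes in 34 trials. The binomial likelihood contributes θ^12(1−θ)^22, so the posterior is Beta(8+12, 12+22) = Beta(20, 34).
For Beta(a, b) with a, b > 1 the mode is (a−1)/(a+b−2) = 19/52 ≈ 0.365.

θ̂_MAP = 0.365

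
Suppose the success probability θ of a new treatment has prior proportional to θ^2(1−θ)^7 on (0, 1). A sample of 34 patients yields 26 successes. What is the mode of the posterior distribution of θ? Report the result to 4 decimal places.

The prior density ∝ θ^2(1−θ)^7 is the kernel of Beta(3, 8).
Data: 26 successes in 34 trials. The binomial likelihood contributes θ^26(1−θ)^8, so the posterior is Beta(3+26, 8+8) = Beta(29, 16).
For Beta(a, b) with a, b > 1 the mode is (a−1)/(a+b−2) = 28/43 ≈ 0.6512.

θ̂_MAP = 0.6512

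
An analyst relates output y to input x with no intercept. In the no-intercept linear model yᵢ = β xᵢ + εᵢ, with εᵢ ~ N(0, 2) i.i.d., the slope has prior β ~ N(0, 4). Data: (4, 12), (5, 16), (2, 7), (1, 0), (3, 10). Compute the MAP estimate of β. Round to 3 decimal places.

β̂_MAP = 3.099

log p(β | y) = −Σ(yᵢ − βxᵢ)²/(2·2) − β²/(2·4) + const.
Setting the derivative to zero: Σxᵢ(yᵢ − βxᵢ)/2 − β/4 = 0, so β = Σxᵢyᵢ / (Σxᵢ² + σ²/τ²).
Σxᵢyᵢ = 4·12 + 5·16 + 2·7 + 1·0 + 3·10 = 172; Σxᵢ² = 55; σ²/τ² = 0.5.
β̂_MAP = 172 / (55 + 0.5) = 172/55.5 ≈ 3.099.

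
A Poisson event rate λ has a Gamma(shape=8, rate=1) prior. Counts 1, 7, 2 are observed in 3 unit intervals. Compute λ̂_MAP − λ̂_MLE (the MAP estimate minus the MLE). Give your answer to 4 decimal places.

MAP − MLE = 0.9167

Σxᵢ = 10. Posterior is Gamma(18, 4); MAP = (18−1)/4 = 17/4 ≈ 4.25000.
MLE = x̄ = 10/3 ≈ 3.33333.
Difference = 17/4 − 10/3 = 11/12 ≈ 0.9167.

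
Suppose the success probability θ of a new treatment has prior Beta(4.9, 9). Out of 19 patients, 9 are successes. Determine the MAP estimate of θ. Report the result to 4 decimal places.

Prior: Beta(4.9, 9).
Data: 9 successes in 19 trials. The binomial likelihood contributes θ^9(1−θ)^10, so the posterior is Beta(4.9+9, 9+10) = Beta(13.9, 19).
For Beta(a, b) with a, b > 1 the mode is (a−1)/(a+b−2) = 12.9/30.9 ≈ 0.4175.

θ̂_MAP = 0.4175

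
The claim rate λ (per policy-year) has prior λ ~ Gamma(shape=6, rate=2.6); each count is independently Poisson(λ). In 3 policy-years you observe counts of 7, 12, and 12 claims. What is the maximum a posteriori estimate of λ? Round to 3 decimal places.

λ̂_MAP = 6.429

Σxᵢ = 7+12+12 = 31, with n = 3.
Posterior ∝ λ^5e^(−2.6λ) · λ^31e^(−3λ) = λ^36e^(−5.6λ), i.e. Gamma(shape=37, rate=5.6).
The mode of a Gamma(a, b) with a ≥ 1 (shape–rate) is (a−1)/b = 36/5.6 ≈ 6.429.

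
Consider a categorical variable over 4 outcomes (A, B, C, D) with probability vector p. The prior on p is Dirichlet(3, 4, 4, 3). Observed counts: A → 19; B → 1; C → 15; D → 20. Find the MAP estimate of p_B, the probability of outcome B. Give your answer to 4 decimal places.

MAP estimate of p_B = 0.0615

The posterior is Dirichlet(αᵢ + nᵢ) = Dirichlet(22, 5, 19, 23).
For a Dirichlet(a₁,…,a_K) with all aᵢ > 1, the mode has j-th component (aⱼ − 1)/(Σaᵢ − K).
Here Σaᵢ = 69 and K = 4, so p_B = (5 − 1)/(69 − 4) = 4/65 ≈ 0.0615.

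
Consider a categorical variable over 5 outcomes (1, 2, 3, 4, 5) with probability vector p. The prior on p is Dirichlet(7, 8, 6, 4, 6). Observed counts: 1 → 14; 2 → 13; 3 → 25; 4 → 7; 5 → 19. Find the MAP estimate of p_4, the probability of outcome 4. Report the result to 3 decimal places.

The posterior is Dirichlet(αᵢ + nᵢ) = Dirichlet(21, 21, 31, 11, 25).
For a Dirichlet(a₁,…,a_K) with all aᵢ > 1, the mode has j-th component (aⱼ − 1)/(Σaᵢ − K).
Here Σaᵢ = 109 and K = 5, so p_4 = (11 − 1)/(109 − 5) = 10/104 ≈ 0.096.

MAP estimate: 0.096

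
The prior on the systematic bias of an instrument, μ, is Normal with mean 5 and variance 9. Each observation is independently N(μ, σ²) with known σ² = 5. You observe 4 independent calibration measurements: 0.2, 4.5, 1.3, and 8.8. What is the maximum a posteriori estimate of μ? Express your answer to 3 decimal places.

n = 4; x̄ = (0.2 + 4.5 + 1.3 + 8.8)/4 = 14.8/4 = 3.7.
For a Normal prior and Normal likelihood with known variance, the posterior is Normal; its mode equals its mean, the precision-weighted average.
Prior precision 1/σ₀² = 1/9; data precision n/σ² = 4/5 = 0.8.
μ̂ = ((1/9)·5 + 0.8·3.7) / (1/9 + 0.8) = (791/225)/(41/45) = 791/205 ≈ 3.859.

μ̂_MAP = 3.859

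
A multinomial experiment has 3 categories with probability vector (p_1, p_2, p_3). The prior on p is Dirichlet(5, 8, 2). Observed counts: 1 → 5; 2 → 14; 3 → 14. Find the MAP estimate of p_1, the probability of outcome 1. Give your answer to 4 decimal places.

The posterior is Dirichlet(αᵢ + nᵢ) = Dirichlet(10, 22, 16).
For a Dirichlet(a₁,…,a_K) with all aᵢ > 1, the mode has j-th component (aⱼ − 1)/(Σaᵢ − K).
Here Σaᵢ = 48 and K = 3, so p_1 = (10 − 1)/(48 − 3) = 9/45 ≈ 0.2000.

MAP estimate: 0.2000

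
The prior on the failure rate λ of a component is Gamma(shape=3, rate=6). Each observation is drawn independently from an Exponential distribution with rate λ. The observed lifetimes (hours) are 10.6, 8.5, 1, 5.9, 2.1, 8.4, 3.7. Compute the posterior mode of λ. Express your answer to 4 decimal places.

The Exponential(rate=λ) likelihood is ∝ λ^n e^(−λΣtᵢ). Here n = 7 and Σtᵢ = 10.6 + 8.5 + 1 + 5.9 + 2.1 + 8.4 + 3.7 = 40.2.
Posterior ∝ λ^2e^(−6λ) · λ^7e^(−40.2λ) = λ^9e^(−46.2λ), i.e. Gamma(10, 46.2).
Mode = (a−1)/b = 9/46.2 ≈ 0.1948.

λ̂_MAP = 0.1948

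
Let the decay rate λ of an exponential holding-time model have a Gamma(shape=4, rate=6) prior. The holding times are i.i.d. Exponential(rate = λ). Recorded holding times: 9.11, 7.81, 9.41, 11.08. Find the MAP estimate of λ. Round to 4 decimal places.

The Exponential(rate=λ) likelihood is ∝ λ^n e^(−λΣtᵢ). Here n = 4 and Σtᵢ = 9.11 + 7.81 + 9.41 + 11.08 = 37.41.
Posterior ∝ λ^3e^(−6λ) · λ^4e^(−37.41λ) = λ^7e^(−43.41λ), i.e. Gamma(8, 43.41).
Mode = (a−1)/b = 7/43.41 ≈ 0.1613.

λ̂_MAP = 0.1613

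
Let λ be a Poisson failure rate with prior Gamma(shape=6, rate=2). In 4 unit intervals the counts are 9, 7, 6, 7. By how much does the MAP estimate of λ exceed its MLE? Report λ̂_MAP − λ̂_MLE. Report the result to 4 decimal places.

MAP − MLE = -1.5833

Σxᵢ = 29. Posterior is Gamma(35, 6); MAP = (35−1)/6 = 34/6 ≈ 5.66667.
MLE = x̄ = 29/4 ≈ 7.25000.
Difference = 34/6 − 29/4 = -19/12 ≈ -1.5833.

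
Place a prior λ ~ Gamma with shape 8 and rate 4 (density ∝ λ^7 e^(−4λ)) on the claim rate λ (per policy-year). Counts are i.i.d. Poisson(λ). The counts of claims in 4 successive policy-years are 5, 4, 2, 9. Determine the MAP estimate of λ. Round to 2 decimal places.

Σxᵢ = 5+4+2+9 = 20, with n = 4.
Posterior ∝ λ^7e^(−4λ) · λ^20e^(−4λ) = λ^27e^(−8λ), i.e. Gamma(shape=28, rate=8).
The mode of a Gamma(a, b) with a ≥ 1 (shape–rate) is (a−1)/b = 27/8 ≈ 3.38.

λ̂_MAP = 3.38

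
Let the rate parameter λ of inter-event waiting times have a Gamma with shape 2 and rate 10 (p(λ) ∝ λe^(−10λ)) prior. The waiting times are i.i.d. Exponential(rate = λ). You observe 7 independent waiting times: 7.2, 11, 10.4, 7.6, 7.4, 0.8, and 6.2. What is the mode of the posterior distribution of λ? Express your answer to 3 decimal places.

The Exponential(rate=λ) likelihood is ∝ λ^n e^(−λΣtᵢ). Here n = 7 and Σtᵢ = 7.2 + 11 + 10.4 + 7.6 + 7.4 + 0.8 + 6.2 = 50.6.
Posterior ∝ λe^(−10λ) · λ^7e^(−50.6λ) = λ^8e^(−60.6λ), i.e. Gamma(9, 60.6).
Mode = (a−1)/b = 8/60.6 ≈ 0.132.

λ̂_MAP = 0.132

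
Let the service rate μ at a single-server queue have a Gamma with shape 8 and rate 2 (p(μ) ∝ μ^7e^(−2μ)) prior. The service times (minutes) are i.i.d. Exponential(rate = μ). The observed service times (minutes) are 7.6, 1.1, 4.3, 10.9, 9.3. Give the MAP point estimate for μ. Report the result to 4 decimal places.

μ̂_MAP = 0.3409

The Exponential(rate=μ) likelihood is ∝ μ^n e^(−μΣtᵢ). Here n = 5 and Σtᵢ = 7.6 + 1.1 + 4.3 + 10.9 + 9.3 = 33.2.
Posterior ∝ μ^7e^(−2μ) · μ^5e^(−33.2μ) = μ^12e^(−35.2μ), i.e. Gamma(13, 35.2).
Mode = (a−1)/b = 12/35.2 ≈ 0.3409.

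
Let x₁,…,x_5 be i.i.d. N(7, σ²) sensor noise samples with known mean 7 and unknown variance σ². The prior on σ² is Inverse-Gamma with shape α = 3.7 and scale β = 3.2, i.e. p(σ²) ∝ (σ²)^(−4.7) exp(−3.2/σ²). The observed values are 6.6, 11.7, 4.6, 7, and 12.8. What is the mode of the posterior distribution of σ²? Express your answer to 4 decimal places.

σ̂²_MAP = 4.7257

Sum of squared deviations about the known mean: SS = (6.6−7)² + (11.7−7)² + (4.6−7)² + (7−7)² + (12.8−7)² = 61.65.
The Normal likelihood contributes (σ²)^(−n/2) exp(−SS/(2σ²)), so the posterior is Inverse-Gamma(α + n/2, β + SS/2) = Inverse-Gamma(6.2, 34.025).
The mode of Inverse-Gamma(a, b) is b/(a+1) = 34.025/7.2 ≈ 4.7257.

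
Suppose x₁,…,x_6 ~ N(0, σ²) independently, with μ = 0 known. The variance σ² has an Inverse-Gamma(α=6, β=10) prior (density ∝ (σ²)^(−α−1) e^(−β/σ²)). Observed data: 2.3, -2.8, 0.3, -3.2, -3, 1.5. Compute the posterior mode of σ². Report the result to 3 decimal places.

Sum of squared deviations about the known mean: SS = (2.3−0)² + (-2.8−0)² + (0.3−0)² + (-3.2−0)² + (-3−0)² + (1.5−0)² = 34.71.
The Normal likelihood contributes (σ²)^(−n/2) exp(−SS/(2σ²)), so the posterior is Inverse-Gamma(α + n/2, β + SS/2) = Inverse-Gamma(9, 27.355).
The mode of Inverse-Gamma(a, b) is b/(a+1) = 27.355/10 ≈ 2.736.

σ̂²_MAP = 2.736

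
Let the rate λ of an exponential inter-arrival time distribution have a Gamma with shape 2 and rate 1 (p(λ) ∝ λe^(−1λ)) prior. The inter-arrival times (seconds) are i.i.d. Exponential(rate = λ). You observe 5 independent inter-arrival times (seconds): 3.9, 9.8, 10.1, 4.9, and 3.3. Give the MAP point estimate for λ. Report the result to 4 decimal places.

λ̂_MAP = 0.1818

The Exponential(rate=λ) likelihood is ∝ λ^n e^(−λΣtᵢ). Here n = 5 and Σtᵢ = 3.9 + 9.8 + 10.1 + 4.9 + 3.3 = 32.
Posterior ∝ λe^(−1λ) · λ^5e^(−32λ) = λ^6e^(−33λ), i.e. Gamma(7, 33).
Mode = (a−1)/b = 6/33 ≈ 0.1818.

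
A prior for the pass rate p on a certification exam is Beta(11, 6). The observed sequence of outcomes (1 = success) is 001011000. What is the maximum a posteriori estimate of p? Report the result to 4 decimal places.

p̂_MAP = 0.5417

Prior: Beta(11, 6).
Data: 3 successes in 9 trials (from the sequence). The binomial likelihood contributes p^3(1−p)^6, so the posterior is Beta(11+3, 6+6) = Beta(14, 12).
For Beta(a, b) with a, b > 1 the mode is (a−1)/(a+b−2) = 13/24 ≈ 0.5417.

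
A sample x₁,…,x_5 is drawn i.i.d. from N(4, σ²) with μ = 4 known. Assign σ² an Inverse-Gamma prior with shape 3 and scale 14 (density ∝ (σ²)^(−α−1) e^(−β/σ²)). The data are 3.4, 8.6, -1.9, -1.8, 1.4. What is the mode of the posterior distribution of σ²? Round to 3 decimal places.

σ̂²_MAP = 9.595

Sum of squared deviations about the known mean: SS = (3.4−4)² + (8.6−4)² + (-1.9−4)² + (-1.8−4)² + (1.4−4)² = 96.73.
The Normal likelihood contributes (σ²)^(−n/2) exp(−SS/(2σ²)), so the posterior is Inverse-Gamma(α + n/2, β + SS/2) = Inverse-Gamma(5.5, 62.365).
The mode of Inverse-Gamma(a, b) is b/(a+1) = 62.365/6.5 ≈ 9.595.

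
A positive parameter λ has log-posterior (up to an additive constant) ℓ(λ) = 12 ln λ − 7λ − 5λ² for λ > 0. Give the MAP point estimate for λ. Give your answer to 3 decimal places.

ℓ'(λ) = 12/λ − 7 − 10λ. Setting this to zero and multiplying by λ: 10λ² + 7λ − 12 = 0.
λ = (−7 + √(7² + 4·10·12)) / (2·10) = (−7 + √529) / 20 = (−7 + 23)/20 = 4/5.
ℓ''(λ) = −12/λ² − 10 < 0, confirming a maximum.

λ̂_MAP = 0.800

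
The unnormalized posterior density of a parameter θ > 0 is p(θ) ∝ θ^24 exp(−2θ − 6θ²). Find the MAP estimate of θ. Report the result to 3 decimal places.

θ̂_MAP = 1.333

ℓ'(θ) = 24/θ − 2 − 12θ. Setting this to zero and multiplying by θ: 12θ² + 2θ − 24 = 0.
θ = (−2 + √(2² + 4·12·24)) / (2·12) = (−2 + √1156) / 24 = (−2 + 34)/24 = 4/3.
ℓ''(θ) = −24/θ² − 12 < 0, confirming a maximum.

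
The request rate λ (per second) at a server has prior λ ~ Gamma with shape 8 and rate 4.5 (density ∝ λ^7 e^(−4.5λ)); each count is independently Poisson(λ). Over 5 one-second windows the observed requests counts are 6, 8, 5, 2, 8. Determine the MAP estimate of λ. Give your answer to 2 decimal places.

λ̂_MAP = 3.79

Σxᵢ = 6+8+5+2+8 = 29, with n = 5.
Posterior ∝ λ^7e^(−4.5λ) · λ^29e^(−5λ) = λ^36e^(−9.5λ), i.e. Gamma(shape=37, rate=9.5).
The mode of a Gamma(a, b) with a ≥ 1 (shape–rate) is (a−1)/b = 36/9.5 ≈ 3.79.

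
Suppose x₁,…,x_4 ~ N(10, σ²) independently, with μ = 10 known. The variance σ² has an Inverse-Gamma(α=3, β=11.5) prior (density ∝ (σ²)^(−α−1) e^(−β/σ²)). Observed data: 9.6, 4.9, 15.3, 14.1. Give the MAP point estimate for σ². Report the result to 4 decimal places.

σ̂²_MAP = 7.8392

Sum of squared deviations about the known mean: SS = (9.6−10)² + (4.9−10)² + (15.3−10)² + (14.1−10)² = 71.07.
The Normal likelihood contributes (σ²)^(−n/2) exp(−SS/(2σ²)), so the posterior is Inverse-Gamma(α + n/2, β + SS/2) = Inverse-Gamma(5, 47.035).
The mode of Inverse-Gamma(a, b) is b/(a+1) = 47.035/6 ≈ 7.8392.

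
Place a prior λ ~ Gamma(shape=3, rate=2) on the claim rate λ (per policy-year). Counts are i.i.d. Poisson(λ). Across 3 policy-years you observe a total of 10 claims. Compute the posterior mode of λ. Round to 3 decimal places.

Σxᵢ = 10, n = 3.
Posterior ∝ λ^2e^(−2λ) · λ^10e^(−3λ) = λ^12e^(−5λ), i.e. Gamma(shape=13, rate=5).
The mode of a Gamma(a, b) with a ≥ 1 (shape–rate) is (a−1)/b = 12/5 ≈ 2.400.

λ̂_MAP = 2.400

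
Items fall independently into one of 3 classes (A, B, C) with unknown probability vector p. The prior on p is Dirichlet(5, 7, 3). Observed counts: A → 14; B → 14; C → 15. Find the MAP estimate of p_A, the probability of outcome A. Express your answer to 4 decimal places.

MAP estimate of p_A = 0.3273

The posterior is Dirichlet(αᵢ + nᵢ) = Dirichlet(19, 21, 18).
For a Dirichlet(a₁,…,a_K) with all aᵢ > 1, the mode has j-th component (aⱼ − 1)/(Σaᵢ − K).
Here Σaᵢ = 58 and K = 3, so p_A = (19 − 1)/(58 − 3) = 18/55 ≈ 0.3273.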